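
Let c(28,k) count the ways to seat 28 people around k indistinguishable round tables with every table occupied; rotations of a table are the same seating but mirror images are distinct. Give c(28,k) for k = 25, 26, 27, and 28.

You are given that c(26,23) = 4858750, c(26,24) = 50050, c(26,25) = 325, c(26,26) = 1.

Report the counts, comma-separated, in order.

i=27: T(27,24)=4858750+26·50050=6160050 | T(27,25)=50050+26·325=58500 | T(27,26)=325+26·1=351 | T(27,27)=1+26·0=1
i=28: T(28,25)=6160050+27·58500=7739550 | T(28,26)=58500+27·351=67977 | T(28,27)=351+27·1=378 | T(28,28)=1+27·0=1
Read c(28,25) = 7739550, c(28,26) = 67977, c(28,27) = 378, c(28,28) = 1.

7739550, 67977, 378, 1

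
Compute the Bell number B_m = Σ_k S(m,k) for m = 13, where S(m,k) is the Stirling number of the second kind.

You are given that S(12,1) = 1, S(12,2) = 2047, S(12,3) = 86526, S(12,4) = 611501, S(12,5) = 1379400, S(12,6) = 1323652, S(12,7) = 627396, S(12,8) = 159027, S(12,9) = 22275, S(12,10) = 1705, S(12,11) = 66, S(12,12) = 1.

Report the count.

i=13: T(13,1)=0+1·1=1 | T(13,2)=1+2·2047=4095 | T(13,3)=2047+3·86526=261625 | T(13,4)=86526+4·611501=2532530 | T(13,5)=611501+5·1379400=7508501 | T(13,6)=1379400+6·1323652=9321312 | T(13,7)=1323652+7·627396=5715424 | T(13,8)=627396+8·159027=1899612 | T(13,9)=159027+9·22275=359502 | T(13,10)=22275+10·1705=39325 | T(13,11)=1705+11·66=2431 | T(13,12)=66+12·1=78 | T(13,13)=1+13·0=1
B_13 = ΣS(13,k) = 1+4095+261625+2532530+7508501+9321312+5715424+1899612+359502+39325+2431+78+1 = 27644437

27644437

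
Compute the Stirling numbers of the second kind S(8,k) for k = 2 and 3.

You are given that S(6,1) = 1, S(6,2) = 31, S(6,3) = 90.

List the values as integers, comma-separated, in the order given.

127, 966

i=7: T(7,1)=0+1·1=1 | T(7,2)=1+2·31=63 | T(7,3)=31+3·90=301
i=8: T(8,2)=1+2·63=127 | T(8,3)=63+3·301=966
Read S(8,2) = 127, S(8,3) = 966.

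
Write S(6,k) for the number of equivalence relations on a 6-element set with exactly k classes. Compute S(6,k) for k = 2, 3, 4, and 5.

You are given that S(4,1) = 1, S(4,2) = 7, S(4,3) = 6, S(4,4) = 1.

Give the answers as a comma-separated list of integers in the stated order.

31, 90, 65, 15

[5] T[5,1]:1*1+0=1 · T[5,2]:2*7+1=15 · T[5,3]:3*6+7=25 · T[5,4]:4*1+6=10 · T[5,5]:5*0+1=1
[6] T[6,2]:2*15+1=31 · T[6,3]:3*25+15=90 · T[6,4]:4*10+25=65 · T[6,5]:5*1+10=15
Read S(6,2) = 31, S(6,3) = 90, S(6,4) = 65, S(6,5) = 15.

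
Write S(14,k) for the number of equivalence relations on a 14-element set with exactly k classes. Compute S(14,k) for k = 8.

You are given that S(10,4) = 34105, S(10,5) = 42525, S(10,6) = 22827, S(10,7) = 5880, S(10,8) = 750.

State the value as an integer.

r11: T_11,5=5×42525+34105=246730; T_11,6=6×22827+42525=179487; T_11,7=7×5880+22827=63987; T_11,8=8×750+5880=11880
r12: T_12,6=6×179487+246730=1323652; T_12,7=7×63987+179487=627396; T_12,8=8×11880+63987=159027
r13: T_13,7=7×627396+1323652=5715424; T_13,8=8×159027+627396=1899612
r14: T_14,8=8×1899612+5715424=20912320
Read S(14,8) = 20912320.

20912320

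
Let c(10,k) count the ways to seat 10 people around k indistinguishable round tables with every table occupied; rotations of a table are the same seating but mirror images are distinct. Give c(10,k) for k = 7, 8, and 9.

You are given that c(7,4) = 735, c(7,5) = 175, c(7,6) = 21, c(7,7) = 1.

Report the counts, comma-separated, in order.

9450, 870, 45

@8  (8,5):175·7+735→1960, (8,6):21·7+175→322, (8,7):1·7+21→28, (8,8):0·7+1→1
@9  (9,6):322·8+1960→4536, (9,7):28·8+322→546, (9,8):1·8+28→36, (9,9):0·8+1→1
@10  (10,7):546·9+4536→9450, (10,8):36·9+546→870, (10,9):1·9+36→45
Read c(10,7) = 9450, c(10,8) = 870, c(10,9) = 45.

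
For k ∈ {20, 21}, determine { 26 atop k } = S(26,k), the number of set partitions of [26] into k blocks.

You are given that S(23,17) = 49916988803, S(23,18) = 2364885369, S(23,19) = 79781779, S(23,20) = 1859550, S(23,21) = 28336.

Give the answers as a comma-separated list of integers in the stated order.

290622864675, 9759104355

@24  (24,18):2364885369·18+49916988803→92484925445, (24,19):79781779·19+2364885369→3880739170, (24,20):1859550·20+79781779→116972779, (24,21):28336·21+1859550→2454606
@25  (25,19):3880739170·19+92484925445→166218969675, (25,20):116972779·20+3880739170→6220194750, (25,21):2454606·21+116972779→168519505
@26  (26,20):6220194750·20+166218969675→290622864675, (26,21):168519505·21+6220194750→9759104355
Read S(26,20) = 290622864675, S(26,21) = 9759104355.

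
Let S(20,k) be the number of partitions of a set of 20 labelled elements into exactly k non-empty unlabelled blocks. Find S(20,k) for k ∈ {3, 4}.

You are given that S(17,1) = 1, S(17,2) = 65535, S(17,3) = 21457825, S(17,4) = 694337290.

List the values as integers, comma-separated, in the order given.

i=18: T(18,1)=0+1·1=1 | T(18,2)=1+2·65535=131071 | T(18,3)=65535+3·21457825=64439010 | T(18,4)=21457825+4·694337290=2798806985
i=19: T(19,2)=1+2·131071=262143 | T(19,3)=131071+3·64439010=193448101 | T(19,4)=64439010+4·2798806985=11259666950
i=20: T(20,3)=262143+3·193448101=580606446 | T(20,4)=193448101+4·11259666950=45232115901
Read S(20,3) = 580606446, S(20,4) = 45232115901.

580606446, 45232115901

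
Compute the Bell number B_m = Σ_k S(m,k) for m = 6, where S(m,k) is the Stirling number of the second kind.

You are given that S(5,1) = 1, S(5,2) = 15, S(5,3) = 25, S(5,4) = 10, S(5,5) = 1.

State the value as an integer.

row 6: T[6][1]=1·1+0=1  T[6][2]=2·15+1=31  T[6][3]=3·25+15=90  T[6][4]=4·10+25=65  T[6][5]=5·1+10=15  T[6][6]=6·0+1=1
B_6 = ΣS(6,k) = 1+31+90+65+15+1 = 203

203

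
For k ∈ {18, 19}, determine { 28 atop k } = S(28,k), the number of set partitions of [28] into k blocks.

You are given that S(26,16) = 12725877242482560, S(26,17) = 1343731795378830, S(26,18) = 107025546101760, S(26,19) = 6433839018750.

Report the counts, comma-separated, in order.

[27] T[27,17]:17*1343731795378830+12725877242482560=35569317763922670 · T[27,18]:18*107025546101760+1343731795378830=3270191625210510 · T[27,19]:19*6433839018750+107025546101760=229268487458010
[28] T[28,18]:18*3270191625210510+35569317763922670=94432767017711850 · T[28,19]:19*229268487458010+3270191625210510=7626292886912700
Read S(28,18) = 94432767017711850, S(28,19) = 7626292886912700.

94432767017711850, 7626292886912700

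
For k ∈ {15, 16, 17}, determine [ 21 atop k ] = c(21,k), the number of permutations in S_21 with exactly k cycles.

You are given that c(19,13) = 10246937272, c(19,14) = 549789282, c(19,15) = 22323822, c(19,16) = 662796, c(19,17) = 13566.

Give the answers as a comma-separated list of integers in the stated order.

i=20: T(20,14)=10246937272+19·549789282=20692933630 | T(20,15)=549789282+19·22323822=973941900 | T(20,16)=22323822+19·662796=34916946 | T(20,17)=662796+19·13566=920550
i=21: T(21,15)=20692933630+20·973941900=40171771630 | T(21,16)=973941900+20·34916946=1672280820 | T(21,17)=34916946+20·920550=53327946
Read c(21,15) = 40171771630, c(21,16) = 1672280820, c(21,17) = 53327946.

40171771630, 1672280820, 53327946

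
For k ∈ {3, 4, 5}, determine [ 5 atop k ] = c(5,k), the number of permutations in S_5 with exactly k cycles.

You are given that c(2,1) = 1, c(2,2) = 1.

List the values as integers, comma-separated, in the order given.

i=3: T(3,1)=0+2·1=2 | T(3,2)=1+2·1=3 | T(3,3)=1+2·0=1
i=4: T(4,2)=2+3·3=11 | T(4,3)=3+3·1=6 | T(4,4)=1+3·0=1
i=5: T(5,3)=11+4·6=35 | T(5,4)=6+4·1=10 | T(5,5)=1+4·0=1
Read c(5,3) = 35, c(5,4) = 10, c(5,5) = 1.

35, 10, 1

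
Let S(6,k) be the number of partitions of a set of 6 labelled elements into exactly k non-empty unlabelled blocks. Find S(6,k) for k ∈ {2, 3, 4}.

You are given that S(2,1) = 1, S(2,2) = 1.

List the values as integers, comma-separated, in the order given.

31, 90, 65

@3  (3,1):1·1+0→1, (3,2):1·2+1→3, (3,3):0·3+1→1
@4  (4,1):1·1+0→1, (4,2):3·2+1→7, (4,3):1·3+3→6, (4,4):0·4+1→1
@5  (5,1):1·1+0→1, (5,2):7·2+1→15, (5,3):6·3+7→25, (5,4):1·4+6→10
@6  (6,2):15·2+1→31, (6,3):25·3+15→90, (6,4):10·4+25→65
Read S(6,2) = 31, S(6,3) = 90, S(6,4) = 65.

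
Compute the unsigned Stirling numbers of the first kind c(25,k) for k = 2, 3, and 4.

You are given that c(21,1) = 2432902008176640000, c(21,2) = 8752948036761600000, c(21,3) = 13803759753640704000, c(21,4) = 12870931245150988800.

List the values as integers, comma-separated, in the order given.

i=22: T(22,1)=0+21·2432902008176640000=51090942171709440000 | T(22,2)=2432902008176640000+21·8752948036761600000=186244810780170240000 | T(22,3)=8752948036761600000+21·13803759753640704000=298631902863216384000 | T(22,4)=13803759753640704000+21·12870931245150988800=284093315901811468800
i=23: T(23,1)=0+22·51090942171709440000=1124000727777607680000 | T(23,2)=51090942171709440000+22·186244810780170240000=4148476779335454720000 | T(23,3)=186244810780170240000+22·298631902863216384000=6756146673770930688000 | T(23,4)=298631902863216384000+22·284093315901811468800=6548684852703068697600
i=24: T(24,1)=0+23·1124000727777607680000=25852016738884976640000 | T(24,2)=1124000727777607680000+23·4148476779335454720000=96538966652493066240000 | T(24,3)=4148476779335454720000+23·6756146673770930688000=159539850276066860544000 | T(24,4)=6756146673770930688000+23·6548684852703068697600=157375898285941510732800
i=25: T(25,2)=25852016738884976640000+24·96538966652493066240000=2342787216398718566400000 | T(25,3)=96538966652493066240000+24·159539850276066860544000=3925495373278097719296000 | T(25,4)=159539850276066860544000+24·157375898285941510732800=3936561409138663118131200
Read c(25,2) = 2342787216398718566400000, c(25,3) = 3925495373278097719296000, c(25,4) = 3936561409138663118131200.

2342787216398718566400000, 3925495373278097719296000, 3936561409138663118131200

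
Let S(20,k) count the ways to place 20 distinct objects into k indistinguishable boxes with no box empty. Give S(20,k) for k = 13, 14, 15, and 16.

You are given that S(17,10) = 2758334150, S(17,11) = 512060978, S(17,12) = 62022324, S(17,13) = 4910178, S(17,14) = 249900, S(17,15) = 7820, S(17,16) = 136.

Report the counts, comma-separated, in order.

61068660380, 6302524580, 452329200, 22350954

@18  (18,11):512060978·11+2758334150→8391004908, (18,12):62022324·12+512060978→1256328866, (18,13):4910178·13+62022324→125854638, (18,14):249900·14+4910178→8408778, (18,15):7820·15+249900→367200, (18,16):136·16+7820→9996
@19  (19,12):1256328866·12+8391004908→23466951300, (19,13):125854638·13+1256328866→2892439160, (19,14):8408778·14+125854638→243577530, (19,15):367200·15+8408778→13916778, (19,16):9996·16+367200→527136
@20  (20,13):2892439160·13+23466951300→61068660380, (20,14):243577530·14+2892439160→6302524580, (20,15):13916778·15+243577530→452329200, (20,16):527136·16+13916778→22350954
Read S(20,13) = 61068660380, S(20,14) = 6302524580, S(20,15) = 452329200, S(20,16) = 22350954.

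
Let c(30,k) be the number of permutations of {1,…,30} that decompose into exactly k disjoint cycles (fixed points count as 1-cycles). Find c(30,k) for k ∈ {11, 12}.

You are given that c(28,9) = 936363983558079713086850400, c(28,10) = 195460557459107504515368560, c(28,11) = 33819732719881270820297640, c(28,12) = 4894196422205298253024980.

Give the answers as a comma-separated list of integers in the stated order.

@29  (29,10):195460557459107504515368560·28+936363983558079713086850400→6409259592413089839517170080, (29,11):33819732719881270820297640·28+195460557459107504515368560→1142413073615783087483702480, (29,12):4894196422205298253024980·28+33819732719881270820297640→170857232541629621904997080
@30  (30,11):1142413073615783087483702480·29+6409259592413089839517170080→39539238727270799376544542000, (30,12):170857232541629621904997080·29+1142413073615783087483702480→6097272817323042122728617800
Read c(30,11) = 39539238727270799376544542000, c(30,12) = 6097272817323042122728617800.

39539238727270799376544542000, 6097272817323042122728617800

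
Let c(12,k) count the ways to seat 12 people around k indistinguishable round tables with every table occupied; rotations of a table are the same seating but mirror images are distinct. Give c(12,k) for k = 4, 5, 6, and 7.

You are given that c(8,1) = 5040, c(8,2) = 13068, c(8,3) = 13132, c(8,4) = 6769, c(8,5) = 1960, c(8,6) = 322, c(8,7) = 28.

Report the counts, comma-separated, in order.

105258076, 45995730, 13339535, 2637558

row 9: T[9][1]=8·5040+0=40320  T[9][2]=8·13068+5040=109584  T[9][3]=8·13132+13068=118124  T[9][4]=8·6769+13132=67284  T[9][5]=8·1960+6769=22449  T[9][6]=8·322+1960=4536  T[9][7]=8·28+322=546
row 10: T[10][2]=9·109584+40320=1026576  T[10][3]=9·118124+109584=1172700  T[10][4]=9·67284+118124=723680  T[10][5]=9·22449+67284=269325  T[10][6]=9·4536+22449=63273  T[10][7]=9·546+4536=9450
row 11: T[11][3]=10·1172700+1026576=12753576  T[11][4]=10·723680+1172700=8409500  T[11][5]=10·269325+723680=3416930  T[11][6]=10·63273+269325=902055  T[11][7]=10·9450+63273=157773
row 12: T[12][4]=11·8409500+12753576=105258076  T[12][5]=11·3416930+8409500=45995730  T[12][6]=11·902055+3416930=13339535  T[12][7]=11·157773+902055=2637558
Read c(12,4) = 105258076, c(12,5) = 45995730, c(12,6) = 13339535, c(12,7) = 2637558.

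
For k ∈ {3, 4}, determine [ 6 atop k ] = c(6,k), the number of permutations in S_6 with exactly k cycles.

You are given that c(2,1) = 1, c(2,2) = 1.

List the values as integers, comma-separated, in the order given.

225, 85

[3] T[3,1]:2*1+0=2 · T[3,2]:2*1+1=3 · T[3,3]:2*0+1=1
[4] T[4,1]:3*2+0=6 · T[4,2]:3*3+2=11 · T[4,3]:3*1+3=6 · T[4,4]:3*0+1=1
[5] T[5,2]:4*11+6=50 · T[5,3]:4*6+11=35 · T[5,4]:4*1+6=10
[6] T[6,3]:5*35+50=225 · T[6,4]:5*10+35=85
Read c(6,3) = 225, c(6,4) = 85.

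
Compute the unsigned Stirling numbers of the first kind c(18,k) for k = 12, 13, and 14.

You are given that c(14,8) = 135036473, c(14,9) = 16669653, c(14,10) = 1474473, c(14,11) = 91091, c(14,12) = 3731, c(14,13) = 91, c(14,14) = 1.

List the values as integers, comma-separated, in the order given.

4853222764, 299650806, 13896582

i=15: T(15,9)=135036473+14·16669653=368411615 | T(15,10)=16669653+14·1474473=37312275 | T(15,11)=1474473+14·91091=2749747 | T(15,12)=91091+14·3731=143325 | T(15,13)=3731+14·91=5005 | T(15,14)=91+14·1=105
i=16: T(16,10)=368411615+15·37312275=928095740 | T(16,11)=37312275+15·2749747=78558480 | T(16,12)=2749747+15·143325=4899622 | T(16,13)=143325+15·5005=218400 | T(16,14)=5005+15·105=6580
i=17: T(17,11)=928095740+16·78558480=2185031420 | T(17,12)=78558480+16·4899622=156952432 | T(17,13)=4899622+16·218400=8394022 | T(17,14)=218400+16·6580=323680
i=18: T(18,12)=2185031420+17·156952432=4853222764 | T(18,13)=156952432+17·8394022=299650806 | T(18,14)=8394022+17·323680=13896582
Read c(18,12) = 4853222764, c(18,13) = 299650806, c(18,14) = 13896582.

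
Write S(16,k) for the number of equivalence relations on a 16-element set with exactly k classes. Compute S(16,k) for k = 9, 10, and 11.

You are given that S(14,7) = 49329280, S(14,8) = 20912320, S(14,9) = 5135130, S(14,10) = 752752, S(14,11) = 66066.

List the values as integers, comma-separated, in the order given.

row 15: T[15][8]=8·20912320+49329280=216627840  T[15][9]=9·5135130+20912320=67128490  T[15][10]=10·752752+5135130=12662650  T[15][11]=11·66066+752752=1479478
row 16: T[16][9]=9·67128490+216627840=820784250  T[16][10]=10·12662650+67128490=193754990  T[16][11]=11·1479478+12662650=28936908
Read S(16,9) = 820784250, S(16,10) = 193754990, S(16,11) = 28936908.

820784250, 193754990, 28936908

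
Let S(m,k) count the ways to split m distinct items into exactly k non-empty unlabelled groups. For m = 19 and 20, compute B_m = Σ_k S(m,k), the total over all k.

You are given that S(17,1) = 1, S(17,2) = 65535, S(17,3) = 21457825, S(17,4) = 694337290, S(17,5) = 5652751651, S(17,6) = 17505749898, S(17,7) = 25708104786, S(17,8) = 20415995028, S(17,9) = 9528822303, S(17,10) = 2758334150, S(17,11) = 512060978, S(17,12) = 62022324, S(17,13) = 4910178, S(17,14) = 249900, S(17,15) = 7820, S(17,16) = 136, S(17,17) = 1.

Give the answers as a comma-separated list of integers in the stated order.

i=18: T(18,1)=0+1·1=1 | T(18,2)=1+2·65535=131071 | T(18,3)=65535+3·21457825=64439010 | T(18,4)=21457825+4·694337290=2798806985 | T(18,5)=694337290+5·5652751651=28958095545 | T(18,6)=5652751651+6·17505749898=110687251039 | T(18,7)=17505749898+7·25708104786=197462483400 | T(18,8)=25708104786+8·20415995028=189036065010 | T(18,9)=20415995028+9·9528822303=106175395755 | T(18,10)=9528822303+10·2758334150=37112163803 | T(18,11)=2758334150+11·512060978=8391004908 | T(18,12)=512060978+12·62022324=1256328866 | T(18,13)=62022324+13·4910178=125854638 | T(18,14)=4910178+14·249900=8408778 | T(18,15)=249900+15·7820=367200 | T(18,16)=7820+16·136=9996 | T(18,17)=136+17·1=153 | T(18,18)=1+18·0=1
i=19: T(19,1)=0+1·1=1 | T(19,2)=1+2·131071=262143 | T(19,3)=131071+3·64439010=193448101 | T(19,4)=64439010+4·2798806985=11259666950 | T(19,5)=2798806985+5·28958095545=147589284710 | T(19,6)=28958095545+6·110687251039=693081601779 | T(19,7)=110687251039+7·197462483400=1492924634839 | T(19,8)=197462483400+8·189036065010=1709751003480 | T(19,9)=189036065010+9·106175395755=1144614626805 | T(19,10)=106175395755+10·37112163803=477297033785 | T(19,11)=37112163803+11·8391004908=129413217791 | T(19,12)=8391004908+12·1256328866=23466951300 | T(19,13)=1256328866+13·125854638=2892439160 | T(19,14)=125854638+14·8408778=243577530 | T(19,15)=8408778+15·367200=13916778 | T(19,16)=367200+16·9996=527136 | T(19,17)=9996+17·153=12597 | T(19,18)=153+18·1=171 | T(19,19)=1+19·0=1
i=20: T(20,1)=0+1·1=1 | T(20,2)=1+2·262143=524287 | T(20,3)=262143+3·193448101=580606446 | T(20,4)=193448101+4·11259666950=45232115901 | T(20,5)=11259666950+5·147589284710=749206090500 | T(20,6)=147589284710+6·693081601779=4306078895384 | T(20,7)=693081601779+7·1492924634839=11143554045652 | T(20,8)=1492924634839+8·1709751003480=15170932662679 | T(20,9)=1709751003480+9·1144614626805=12011282644725 | T(20,10)=1144614626805+10·477297033785=5917584964655 | T(20,11)=477297033785+11·129413217791=1900842429486 | T(20,12)=129413217791+12·23466951300=411016633391 | T(20,13)=23466951300+13·2892439160=61068660380 | T(20,14)=2892439160+14·243577530=6302524580 | T(20,15)=243577530+15·13916778=452329200 | T(20,16)=13916778+16·527136=22350954 | T(20,17)=527136+17·12597=741285 | T(20,18)=12597+18·171=15675 | T(20,19)=171+19·1=190 | T(20,20)=1+20·0=1
B_19 = ΣS(19,k) = 1+262143+193448101+11259666950+147589284710+693081601779+1492924634839+1709751003480+1144614626805+477297033785+129413217791+23466951300+2892439160+243577530+13916778+527136+12597+171+1 = 5832742205057
B_20 = ΣS(20,k) = 1+524287+580606446+45232115901+749206090500+4306078895384+11143554045652+15170932662679+12011282644725+5917584964655+1900842429486+411016633391+61068660380+6302524580+452329200+22350954+741285+15675+190+1 = 51724158235372

5832742205057, 51724158235372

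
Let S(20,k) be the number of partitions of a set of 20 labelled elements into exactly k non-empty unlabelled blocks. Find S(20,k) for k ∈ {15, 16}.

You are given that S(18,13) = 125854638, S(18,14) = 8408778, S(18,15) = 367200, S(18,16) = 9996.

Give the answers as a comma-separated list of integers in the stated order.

i=19: T(19,14)=125854638+14·8408778=243577530 | T(19,15)=8408778+15·367200=13916778 | T(19,16)=367200+16·9996=527136
i=20: T(20,15)=243577530+15·13916778=452329200 | T(20,16)=13916778+16·527136=22350954
Read S(20,15) = 452329200, S(20,16) = 22350954.

452329200, 22350954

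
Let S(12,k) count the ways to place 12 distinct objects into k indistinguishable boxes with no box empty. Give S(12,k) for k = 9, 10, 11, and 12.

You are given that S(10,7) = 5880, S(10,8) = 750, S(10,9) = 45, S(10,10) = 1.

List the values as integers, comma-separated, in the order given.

row 11: T[11][8]=8·750+5880=11880  T[11][9]=9·45+750=1155  T[11][10]=10·1+45=55  T[11][11]=11·0+1=1
row 12: T[12][9]=9·1155+11880=22275  T[12][10]=10·55+1155=1705  T[12][11]=11·1+55=66  T[12][12]=12·0+1=1
Read S(12,9) = 22275, S(12,10) = 1705, S(12,11) = 66, S(12,12) = 1.

22275, 1705, 66, 1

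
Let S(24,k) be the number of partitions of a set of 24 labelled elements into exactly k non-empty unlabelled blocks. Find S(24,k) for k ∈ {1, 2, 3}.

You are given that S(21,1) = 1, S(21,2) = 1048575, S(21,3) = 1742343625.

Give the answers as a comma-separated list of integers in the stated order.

1, 8388607, 47063200806

[22] T[22,1]:1*1+0=1 · T[22,2]:2*1048575+1=2097151 · T[22,3]:3*1742343625+1048575=5228079450
[23] T[23,1]:1*1+0=1 · T[23,2]:2*2097151+1=4194303 · T[23,3]:3*5228079450+2097151=15686335501
[24] T[24,1]:1*1+0=1 · T[24,2]:2*4194303+1=8388607 · T[24,3]:3*15686335501+4194303=47063200806
Read S(24,1) = 1, S(24,2) = 8388607, S(24,3) = 47063200806.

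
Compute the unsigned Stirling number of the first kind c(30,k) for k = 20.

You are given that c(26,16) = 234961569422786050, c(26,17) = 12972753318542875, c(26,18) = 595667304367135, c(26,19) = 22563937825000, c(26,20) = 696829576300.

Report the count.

6634460278534540725

@27  (27,17):12972753318542875·26+234961569422786050→572253155704900800, (27,18):595667304367135·26+12972753318542875→28460103232088385, (27,19):22563937825000·26+595667304367135→1182329687817135, (27,20):696829576300·26+22563937825000→40681506808800
@28  (28,18):28460103232088385·27+572253155704900800→1340675942971287195, (28,19):1182329687817135·27+28460103232088385→60383004803151030, (28,20):40681506808800·27+1182329687817135→2280730371654735
@29  (29,19):60383004803151030·28+1340675942971287195→3031400077459516035, (29,20):2280730371654735·28+60383004803151030→124243455209483610
@30  (30,20):124243455209483610·29+3031400077459516035→6634460278534540725
Read c(30,20) = 6634460278534540725.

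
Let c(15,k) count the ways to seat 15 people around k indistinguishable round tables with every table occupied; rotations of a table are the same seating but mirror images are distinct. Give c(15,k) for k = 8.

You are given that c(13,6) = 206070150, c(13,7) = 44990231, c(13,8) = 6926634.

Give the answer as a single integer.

row 14: T[14][7]=13·44990231+206070150=790943153  T[14][8]=13·6926634+44990231=135036473
row 15: T[15][8]=14·135036473+790943153=2681453775
Read c(15,8) = 2681453775.

2681453775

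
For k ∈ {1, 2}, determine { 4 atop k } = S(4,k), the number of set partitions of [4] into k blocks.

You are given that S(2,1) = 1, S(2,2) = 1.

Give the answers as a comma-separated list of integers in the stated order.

@3  (3,1):1·1+0→1, (3,2):1·2+1→3
@4  (4,1):1·1+0→1, (4,2):3·2+1→7
Read S(4,1) = 1, S(4,2) = 7.

1, 7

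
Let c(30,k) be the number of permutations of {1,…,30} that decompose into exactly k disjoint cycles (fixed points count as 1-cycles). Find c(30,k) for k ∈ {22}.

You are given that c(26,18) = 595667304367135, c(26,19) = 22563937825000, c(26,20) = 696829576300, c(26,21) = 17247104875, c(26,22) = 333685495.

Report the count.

7860403394108265

row 27: T[27][19]=26·22563937825000+595667304367135=1182329687817135  T[27][20]=26·696829576300+22563937825000=40681506808800  T[27][21]=26·17247104875+696829576300=1145254303050  T[27][22]=26·333685495+17247104875=25922927745
row 28: T[28][20]=27·40681506808800+1182329687817135=2280730371654735  T[28][21]=27·1145254303050+40681506808800=71603372991150  T[28][22]=27·25922927745+1145254303050=1845173352165
row 29: T[29][21]=28·71603372991150+2280730371654735=4285624815406935  T[29][22]=28·1845173352165+71603372991150=123268226851770
row 30: T[30][22]=29·123268226851770+4285624815406935=7860403394108265
Read c(30,22) = 7860403394108265.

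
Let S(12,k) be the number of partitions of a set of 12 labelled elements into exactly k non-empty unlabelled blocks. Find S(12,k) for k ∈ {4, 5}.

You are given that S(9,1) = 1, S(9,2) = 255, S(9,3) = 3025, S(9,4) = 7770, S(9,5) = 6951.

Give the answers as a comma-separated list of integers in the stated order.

r10: T_10,2=2×255+1=511; T_10,3=3×3025+255=9330; T_10,4=4×7770+3025=34105; T_10,5=5×6951+7770=42525
r11: T_11,3=3×9330+511=28501; T_11,4=4×34105+9330=145750; T_11,5=5×42525+34105=246730
r12: T_12,4=4×145750+28501=611501; T_12,5=5×246730+145750=1379400
Read S(12,4) = 611501, S(12,5) = 1379400.

611501, 1379400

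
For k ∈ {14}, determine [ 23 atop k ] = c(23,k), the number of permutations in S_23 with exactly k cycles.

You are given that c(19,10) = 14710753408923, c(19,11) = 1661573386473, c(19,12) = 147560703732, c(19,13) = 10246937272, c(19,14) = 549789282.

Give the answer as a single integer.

971250460939913

[20] T[20,11]:19*1661573386473+14710753408923=46280647751910 · T[20,12]:19*147560703732+1661573386473=4465226757381 · T[20,13]:19*10246937272+147560703732=342252511900 · T[20,14]:19*549789282+10246937272=20692933630
[21] T[21,12]:20*4465226757381+46280647751910=135585182899530 · T[21,13]:20*342252511900+4465226757381=11310276995381 · T[21,14]:20*20692933630+342252511900=756111184500
[22] T[22,13]:21*11310276995381+135585182899530=373100999802531 · T[22,14]:21*756111184500+11310276995381=27188611869881
[23] T[23,14]:22*27188611869881+373100999802531=971250460939913
Read c(23,14) = 971250460939913.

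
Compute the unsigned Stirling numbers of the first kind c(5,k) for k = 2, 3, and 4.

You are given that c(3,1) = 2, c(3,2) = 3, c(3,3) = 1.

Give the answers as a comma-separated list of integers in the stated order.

50, 35, 10

row 4: T[4][1]=3·2+0=6  T[4][2]=3·3+2=11  T[4][3]=3·1+3=6  T[4][4]=3·0+1=1
row 5: T[5][2]=4·11+6=50  T[5][3]=4·6+11=35  T[5][4]=4·1+6=10
Read c(5,2) = 50, c(5,3) = 35, c(5,4) = 10.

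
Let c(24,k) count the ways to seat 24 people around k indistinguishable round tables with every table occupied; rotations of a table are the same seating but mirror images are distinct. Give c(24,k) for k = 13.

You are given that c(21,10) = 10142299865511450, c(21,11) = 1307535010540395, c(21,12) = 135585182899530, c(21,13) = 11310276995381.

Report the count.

413356714301314056

[22] T[22,11]:21*1307535010540395+10142299865511450=37600535086859745 · T[22,12]:21*135585182899530+1307535010540395=4154823851430525 · T[22,13]:21*11310276995381+135585182899530=373100999802531
[23] T[23,12]:22*4154823851430525+37600535086859745=129006659818331295 · T[23,13]:22*373100999802531+4154823851430525=12363045847086207
[24] T[24,13]:23*12363045847086207+129006659818331295=413356714301314056
Read c(24,13) = 413356714301314056.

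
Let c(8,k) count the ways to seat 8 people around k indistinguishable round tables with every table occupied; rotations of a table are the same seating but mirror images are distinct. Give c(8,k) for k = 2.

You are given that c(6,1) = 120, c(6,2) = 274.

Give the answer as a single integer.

row 7: T[7][1]=6·120+0=720  T[7][2]=6·274+120=1764
row 8: T[8][2]=7·1764+720=13068
Read c(8,2) = 13068.

13068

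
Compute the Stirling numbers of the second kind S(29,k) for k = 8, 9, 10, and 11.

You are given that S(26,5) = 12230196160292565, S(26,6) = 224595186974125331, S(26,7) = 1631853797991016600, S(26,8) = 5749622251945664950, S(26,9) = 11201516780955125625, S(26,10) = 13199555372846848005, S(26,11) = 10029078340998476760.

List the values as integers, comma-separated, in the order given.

3224318613979279184316, 9452962848327254398506, 16392038075086211019625, 18059551225961878690915

row 27: T[27][6]=6·224595186974125331+12230196160292565=1359801318005044551  T[27][7]=7·1631853797991016600+224595186974125331=11647571772911241531  T[27][8]=8·5749622251945664950+1631853797991016600=47628831813556336200  T[27][9]=9·11201516780955125625+5749622251945664950=106563273280541795575  T[27][10]=10·13199555372846848005+11201516780955125625=143197070509423605675  T[27][11]=11·10029078340998476760+13199555372846848005=123519417123830092365
row 28: T[28][7]=7·11647571772911241531+1359801318005044551=82892803728383735268  T[28][8]=8·47628831813556336200+11647571772911241531=392678226281361931131  T[28][9]=9·106563273280541795575+47628831813556336200=1006698291338432496375  T[28][10]=10·143197070509423605675+106563273280541795575=1538533978374777852325  T[28][11]=11·123519417123830092365+143197070509423605675=1501910658871554621690
row 29: T[29][8]=8·392678226281361931131+82892803728383735268=3224318613979279184316  T[29][9]=9·1006698291338432496375+392678226281361931131=9452962848327254398506  T[29][10]=10·1538533978374777852325+1006698291338432496375=16392038075086211019625  T[29][11]=11·1501910658871554621690+1538533978374777852325=18059551225961878690915
Read S(29,8) = 3224318613979279184316, S(29,9) = 9452962848327254398506, S(29,10) = 16392038075086211019625, S(29,11) = 18059551225961878690915.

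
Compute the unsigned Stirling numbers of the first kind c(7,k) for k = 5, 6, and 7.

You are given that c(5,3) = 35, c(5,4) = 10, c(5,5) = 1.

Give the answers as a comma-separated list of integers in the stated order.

175, 21, 1

r6: T_6,4=5×10+35=85; T_6,5=5×1+10=15; T_6,6=5×0+1=1
r7: T_7,5=6×15+85=175; T_7,6=6×1+15=21; T_7,7=6×0+1=1
Read c(7,5) = 175, c(7,6) = 21, c(7,7) = 1.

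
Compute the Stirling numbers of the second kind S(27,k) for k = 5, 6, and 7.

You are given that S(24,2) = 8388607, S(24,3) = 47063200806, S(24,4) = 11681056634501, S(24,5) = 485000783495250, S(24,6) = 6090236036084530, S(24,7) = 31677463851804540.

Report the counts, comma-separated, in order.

r25: T_25,3=3×47063200806+8388607=141197991025; T_25,4=4×11681056634501+47063200806=46771289738810; T_25,5=5×485000783495250+11681056634501=2436684974110751; T_25,6=6×6090236036084530+485000783495250=37026417000002430; T_25,7=7×31677463851804540+6090236036084530=227832482998716310
r26: T_26,4=4×46771289738810+141197991025=187226356946265; T_26,5=5×2436684974110751+46771289738810=12230196160292565; T_26,6=6×37026417000002430+2436684974110751=224595186974125331; T_26,7=7×227832482998716310+37026417000002430=1631853797991016600
r27: T_27,5=5×12230196160292565+187226356946265=61338207158409090; T_27,6=6×224595186974125331+12230196160292565=1359801318005044551; T_27,7=7×1631853797991016600+224595186974125331=11647571772911241531
Read S(27,5) = 61338207158409090, S(27,6) = 1359801318005044551, S(27,7) = 11647571772911241531.

61338207158409090, 1359801318005044551, 11647571772911241531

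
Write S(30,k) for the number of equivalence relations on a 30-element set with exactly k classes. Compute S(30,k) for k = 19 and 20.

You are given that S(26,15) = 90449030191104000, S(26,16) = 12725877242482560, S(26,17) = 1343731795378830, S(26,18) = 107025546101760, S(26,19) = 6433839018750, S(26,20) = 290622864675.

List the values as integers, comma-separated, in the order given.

7145845579888333500, 581535955088511150

row 27: T[27][16]=16·12725877242482560+90449030191104000=294063066070824960  T[27][17]=17·1343731795378830+12725877242482560=35569317763922670  T[27][18]=18·107025546101760+1343731795378830=3270191625210510  T[27][19]=19·6433839018750+107025546101760=229268487458010  T[27][20]=20·290622864675+6433839018750=12246296312250
row 28: T[28][17]=17·35569317763922670+294063066070824960=898741468057510350  T[28][18]=18·3270191625210510+35569317763922670=94432767017711850  T[28][19]=19·229268487458010+3270191625210510=7626292886912700  T[28][20]=20·12246296312250+229268487458010=474194413703010
row 29: T[29][18]=18·94432767017711850+898741468057510350=2598531274376323650  T[29][19]=19·7626292886912700+94432767017711850=239332331869053150  T[29][20]=20·474194413703010+7626292886912700=17110181160972900
row 30: T[30][19]=19·239332331869053150+2598531274376323650=7145845579888333500  T[30][20]=20·17110181160972900+239332331869053150=581535955088511150
Read S(30,19) = 7145845579888333500, S(30,20) = 581535955088511150.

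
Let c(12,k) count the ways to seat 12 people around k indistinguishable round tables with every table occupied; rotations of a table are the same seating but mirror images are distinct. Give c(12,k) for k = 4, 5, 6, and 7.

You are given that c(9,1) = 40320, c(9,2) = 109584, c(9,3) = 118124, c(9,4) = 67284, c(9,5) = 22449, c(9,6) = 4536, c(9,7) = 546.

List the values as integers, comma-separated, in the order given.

105258076, 45995730, 13339535, 2637558

i=10: T(10,2)=40320+9·109584=1026576 | T(10,3)=109584+9·118124=1172700 | T(10,4)=118124+9·67284=723680 | T(10,5)=67284+9·22449=269325 | T(10,6)=22449+9·4536=63273 | T(10,7)=4536+9·546=9450
i=11: T(11,3)=1026576+10·1172700=12753576 | T(11,4)=1172700+10·723680=8409500 | T(11,5)=723680+10·269325=3416930 | T(11,6)=269325+10·63273=902055 | T(11,7)=63273+10·9450=157773
i=12: T(12,4)=12753576+11·8409500=105258076 | T(12,5)=8409500+11·3416930=45995730 | T(12,6)=3416930+11·902055=13339535 | T(12,7)=902055+11·157773=2637558
Read c(12,4) = 105258076, c(12,5) = 45995730, c(12,6) = 13339535, c(12,7) = 2637558.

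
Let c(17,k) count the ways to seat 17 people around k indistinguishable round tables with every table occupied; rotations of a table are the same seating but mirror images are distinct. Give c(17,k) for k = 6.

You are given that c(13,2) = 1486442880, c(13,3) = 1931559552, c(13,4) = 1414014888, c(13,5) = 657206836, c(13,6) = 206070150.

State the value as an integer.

18861567058880

row 14: T[14][3]=13·1931559552+1486442880=26596717056  T[14][4]=13·1414014888+1931559552=20313753096  T[14][5]=13·657206836+1414014888=9957703756  T[14][6]=13·206070150+657206836=3336118786
row 15: T[15][4]=14·20313753096+26596717056=310989260400  T[15][5]=14·9957703756+20313753096=159721605680  T[15][6]=14·3336118786+9957703756=56663366760
row 16: T[16][5]=15·159721605680+310989260400=2706813345600  T[16][6]=15·56663366760+159721605680=1009672107080
row 17: T[17][6]=16·1009672107080+2706813345600=18861567058880
Read c(17,6) = 18861567058880.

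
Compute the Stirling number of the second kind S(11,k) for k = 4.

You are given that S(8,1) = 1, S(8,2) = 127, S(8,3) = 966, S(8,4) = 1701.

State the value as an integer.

145750

row 9: T[9][2]=2·127+1=255  T[9][3]=3·966+127=3025  T[9][4]=4·1701+966=7770
row 10: T[10][3]=3·3025+255=9330  T[10][4]=4·7770+3025=34105
row 11: T[11][4]=4·34105+9330=145750
Read S(11,4) = 145750.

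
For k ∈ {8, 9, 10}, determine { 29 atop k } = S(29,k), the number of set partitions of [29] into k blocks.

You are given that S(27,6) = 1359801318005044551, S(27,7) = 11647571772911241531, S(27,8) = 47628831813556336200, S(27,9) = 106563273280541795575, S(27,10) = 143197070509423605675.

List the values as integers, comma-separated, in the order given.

@28  (28,7):11647571772911241531·7+1359801318005044551→82892803728383735268, (28,8):47628831813556336200·8+11647571772911241531→392678226281361931131, (28,9):106563273280541795575·9+47628831813556336200→1006698291338432496375, (28,10):143197070509423605675·10+106563273280541795575→1538533978374777852325
@29  (29,8):392678226281361931131·8+82892803728383735268→3224318613979279184316, (29,9):1006698291338432496375·9+392678226281361931131→9452962848327254398506, (29,10):1538533978374777852325·10+1006698291338432496375→16392038075086211019625
Read S(29,8) = 3224318613979279184316, S(29,9) = 9452962848327254398506, S(29,10) = 16392038075086211019625.

3224318613979279184316, 9452962848327254398506, 16392038075086211019625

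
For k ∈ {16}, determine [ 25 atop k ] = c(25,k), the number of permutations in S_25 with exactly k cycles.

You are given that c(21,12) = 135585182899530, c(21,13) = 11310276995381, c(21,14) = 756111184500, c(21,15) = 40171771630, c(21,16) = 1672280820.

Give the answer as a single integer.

row 22: T[22][13]=21·11310276995381+135585182899530=373100999802531  T[22][14]=21·756111184500+11310276995381=27188611869881  T[22][15]=21·40171771630+756111184500=1599718388730  T[22][16]=21·1672280820+40171771630=75289668850
row 23: T[23][14]=22·27188611869881+373100999802531=971250460939913  T[23][15]=22·1599718388730+27188611869881=62382416421941  T[23][16]=22·75289668850+1599718388730=3256091103430
row 24: T[24][15]=23·62382416421941+971250460939913=2406046038644556  T[24][16]=23·3256091103430+62382416421941=137272511800831
row 25: T[25][16]=24·137272511800831+2406046038644556=5700586321864500
Read c(25,16) = 5700586321864500.

5700586321864500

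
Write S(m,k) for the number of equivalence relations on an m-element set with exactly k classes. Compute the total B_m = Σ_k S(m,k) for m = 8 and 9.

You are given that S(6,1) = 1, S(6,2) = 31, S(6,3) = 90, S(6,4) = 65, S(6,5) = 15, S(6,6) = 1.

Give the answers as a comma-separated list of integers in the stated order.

4140, 21147

@7  (7,1):1·1+0→1, (7,2):31·2+1→63, (7,3):90·3+31→301, (7,4):65·4+90→350, (7,5):15·5+65→140, (7,6):1·6+15→21, (7,7):0·7+1→1
@8  (8,1):1·1+0→1, (8,2):63·2+1→127, (8,3):301·3+63→966, (8,4):350·4+301→1701, (8,5):140·5+350→1050, (8,6):21·6+140→266, (8,7):1·7+21→28, (8,8):0·8+1→1
@9  (9,1):1·1+0→1, (9,2):127·2+1→255, (9,3):966·3+127→3025, (9,4):1701·4+966→7770, (9,5):1050·5+1701→6951, (9,6):266·6+1050→2646, (9,7):28·7+266→462, (9,8):1·8+28→36, (9,9):0·9+1→1
B_8 = ΣS(8,k) = 1+127+966+1701+1050+266+28+1 = 4140
B_9 = ΣS(9,k) = 1+255+3025+7770+6951+2646+462+36+1 = 21147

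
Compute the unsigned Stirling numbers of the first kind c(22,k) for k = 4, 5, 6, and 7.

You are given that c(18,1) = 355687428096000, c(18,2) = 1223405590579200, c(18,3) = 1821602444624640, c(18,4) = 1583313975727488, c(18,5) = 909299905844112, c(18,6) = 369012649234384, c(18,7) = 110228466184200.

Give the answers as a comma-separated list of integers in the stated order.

@19  (19,1):355687428096000·18+0→6402373705728000, (19,2):1223405590579200·18+355687428096000→22376988058521600, (19,3):1821602444624640·18+1223405590579200→34012249593822720, (19,4):1583313975727488·18+1821602444624640→30321254007719424, (19,5):909299905844112·18+1583313975727488→17950712280921504, (19,6):369012649234384·18+909299905844112→7551527592063024, (19,7):110228466184200·18+369012649234384→2353125040549984
@20  (20,2):22376988058521600·19+6402373705728000→431565146817638400, (20,3):34012249593822720·19+22376988058521600→668609730341153280, (20,4):30321254007719424·19+34012249593822720→610116075740491776, (20,5):17950712280921504·19+30321254007719424→371384787345228000, (20,6):7551527592063024·19+17950712280921504→161429736530118960, (20,7):2353125040549984·19+7551527592063024→52260903362512720
@21  (21,3):668609730341153280·20+431565146817638400→13803759753640704000, (21,4):610116075740491776·20+668609730341153280→12870931245150988800, (21,5):371384787345228000·20+610116075740491776→8037811822645051776, (21,6):161429736530118960·20+371384787345228000→3599979517947607200, (21,7):52260903362512720·20+161429736530118960→1206647803780373360
@22  (22,4):12870931245150988800·21+13803759753640704000→284093315901811468800, (22,5):8037811822645051776·21+12870931245150988800→181664979520697076096, (22,6):3599979517947607200·21+8037811822645051776→83637381699544802976, (22,7):1206647803780373360·21+3599979517947607200→28939583397335447760
Read c(22,4) = 284093315901811468800, c(22,5) = 181664979520697076096, c(22,6) = 83637381699544802976, c(22,7) = 28939583397335447760.

284093315901811468800, 181664979520697076096, 83637381699544802976, 28939583397335447760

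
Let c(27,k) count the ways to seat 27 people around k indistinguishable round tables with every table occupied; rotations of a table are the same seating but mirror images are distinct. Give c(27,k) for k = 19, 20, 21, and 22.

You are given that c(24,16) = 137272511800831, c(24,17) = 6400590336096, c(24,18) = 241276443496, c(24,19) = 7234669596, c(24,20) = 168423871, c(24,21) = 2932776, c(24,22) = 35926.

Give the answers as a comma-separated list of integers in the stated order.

1182329687817135, 40681506808800, 1145254303050, 25922927745

@25  (25,17):6400590336096·24+137272511800831→290886679867135, (25,18):241276443496·24+6400590336096→12191224980000, (25,19):7234669596·24+241276443496→414908513800, (25,20):168423871·24+7234669596→11276842500, (25,21):2932776·24+168423871→238810495, (25,22):35926·24+2932776→3795000
@26  (26,18):12191224980000·25+290886679867135→595667304367135, (26,19):414908513800·25+12191224980000→22563937825000, (26,20):11276842500·25+414908513800→696829576300, (26,21):238810495·25+11276842500→17247104875, (26,22):3795000·25+238810495→333685495
@27  (27,19):22563937825000·26+595667304367135→1182329687817135, (27,20):696829576300·26+22563937825000→40681506808800, (27,21):17247104875·26+696829576300→1145254303050, (27,22):333685495·26+17247104875→25922927745
Read c(27,19) = 1182329687817135, c(27,20) = 40681506808800, c(27,21) = 1145254303050, c(27,22) = 25922927745.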